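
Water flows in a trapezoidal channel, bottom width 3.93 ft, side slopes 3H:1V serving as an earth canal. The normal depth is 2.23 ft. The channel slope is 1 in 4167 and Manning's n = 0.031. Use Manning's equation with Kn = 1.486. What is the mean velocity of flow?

V = 0.891 ft/s

With bottom width b = 3.93 ft and side slope z = 3: A = (b + zy)y = (3.93 + 3×2.23)×2.23 = 23.68 ft²; P = b + 2y√(1+z²) = 3.93 + 2×2.23×3.162 = 18.03 ft.
Hydraulic radius R = A/P = 23.68/18.03 = 1.313 ft.
From Manning's equation, V = (1.486/n) R^(2/3) S^(1/2) = (1.486/0.031) × 1.313^(2/3) × 0.00024^(1/2) = 0.891 ft/s.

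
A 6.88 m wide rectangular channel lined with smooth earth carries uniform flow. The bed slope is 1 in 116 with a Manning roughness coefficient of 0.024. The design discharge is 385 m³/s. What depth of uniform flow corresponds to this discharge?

y_n = 8.05 m

Manning's equation rearranged: A R^(2/3) = nQ / (1·√S) = 0.024 × 385 / (√0.008621) = 99.52.
At y = 6.41 m: A R^(2/3) = 75.47 — short.
At y = 9.4 m: A R^(2/3) = 119.7 — over.
At y = 8.05 m: A R^(2/3) = 99.56 — ≈ 99.52.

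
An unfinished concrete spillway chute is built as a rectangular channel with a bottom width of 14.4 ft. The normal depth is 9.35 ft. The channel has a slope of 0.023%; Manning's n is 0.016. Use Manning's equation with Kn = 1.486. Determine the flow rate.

Q = 483 ft³/s

Flow area A = b·y = 14.4 × 9.35 = 134.6 ft². Wetted perimeter P = b + 2y = 14.4 + 2×9.35 = 33.1 ft.
Hydraulic radius R = A/P = 134.6/33.1 = 4.068 ft.
Manning's equation: Q = (1.486/n) A R^(2/3) S^(1/2) = (1.486/0.016) × 134.6 × 4.068^(2/3) × 0.00023^(1/2) = 483 ft³/s.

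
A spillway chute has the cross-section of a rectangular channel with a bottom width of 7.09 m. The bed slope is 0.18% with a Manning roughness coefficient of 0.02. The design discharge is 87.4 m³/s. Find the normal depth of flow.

Manning's equation rearranged: A R^(2/3) = nQ / (1·√S) = 0.02 × 87.4 / (√0.0018) = 41.2.
Try y = 4.69 m: A R^(2/3) = 53.12 — over.
Try y = 3.86 m: A R^(2/3) = 41.21 — ≈ 41.2.

y_n = 3.86 m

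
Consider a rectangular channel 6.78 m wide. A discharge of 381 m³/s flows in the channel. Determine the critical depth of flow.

For a rectangular channel, critical depth y_c = (q²/g)^(1/3) where q = Q/b = 381/6.78 = 56.19 m²/s.
So y_c = (56.19²/9.81)^(1/3) = 6.85 m.

y_c = 6.85 m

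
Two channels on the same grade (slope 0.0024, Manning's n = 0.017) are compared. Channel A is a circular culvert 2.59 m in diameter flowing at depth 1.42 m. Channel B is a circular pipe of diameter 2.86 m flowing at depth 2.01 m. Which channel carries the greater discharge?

channel B

Channel A: For a circular section of diameter D = 2.59 m at depth y = 1.42 m, the central angle is θ = 2 arccos(1 − 2y/D) = 3.335 rad. Then A = (D²/8)(θ − sin θ) = 2.958 m² and P = Dθ/2 = 4.319 m. Hydraulic radius R = A/P = 2.958/4.319 = 0.6848 m. Q_A = (1/0.017)·2.958·0.6848^(2/3)·√0.0024 = 6.622 m³/s.
Channel B: For a circular section of diameter D = 2.86 m at depth y = 2.01 m, the central angle is θ = 2 arccos(1 − 2y/D) = 3.977 rad. Then A = (D²/8)(θ − sin θ) = 4.824 m² and P = Dθ/2 = 5.687 m. Hydraulic radius R = A/P = 4.824/5.687 = 0.8483 m. Q_B = (1/0.017)·4.824·0.8483^(2/3)·√0.0024 = 12.46 m³/s.
Q_A = 6.622 m³/s vs Q_B = 12.46 m³/s, so channel B carries more.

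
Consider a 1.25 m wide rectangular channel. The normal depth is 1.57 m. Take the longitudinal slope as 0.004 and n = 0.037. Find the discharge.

Q = 1.96 m³/s

Flow area A = b·y = 1.25 × 1.57 = 1.963 m². Wetted perimeter P = b + 2y = 1.25 + 2×1.57 = 4.39 m.
Hydraulic radius R = A/P = 1.963/4.39 = 0.447 m.
Manning's equation: Q = (1/n) A R^(2/3) S^(1/2) = (1/0.037) × 1.963 × 0.447^(2/3) × 0.004^(1/2) = 1.96 m³/s.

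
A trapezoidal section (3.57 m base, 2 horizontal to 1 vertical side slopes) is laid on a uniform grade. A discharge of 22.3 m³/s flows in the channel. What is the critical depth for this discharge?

y_c = 1.25 m

At critical depth, Q² T / (g A³) = 1, i.e. A³/T = Q²/g = 22.3²/9.81 = 50.69.
Trying y = 1.02 m: A³/T = 24.49 — short.
Trying y = 1.4 m: A³/T = 77.35 — over.
Trying y = 1.25 m: A³/T = 50.97 — matches.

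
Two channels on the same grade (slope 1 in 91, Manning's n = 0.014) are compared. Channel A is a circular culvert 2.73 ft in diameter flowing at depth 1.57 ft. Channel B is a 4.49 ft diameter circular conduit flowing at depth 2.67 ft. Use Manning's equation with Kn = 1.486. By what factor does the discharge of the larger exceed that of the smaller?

Channel A: For a circular section of diameter D = 2.73 ft at depth y = 1.57 ft, the central angle is θ = 2 arccos(1 − 2y/D) = 3.443 rad. Then A = (D²/8)(θ − sin θ) = 3.484 ft² and P = Dθ/2 = 4.7 ft. Hydraulic radius R = A/P = 3.484/4.7 = 0.7414 ft. Q_A = (1.486/0.014)·3.484·0.7414^(2/3)·√0.01099 = 31.76 ft³/s.
Channel B: For a circular section of diameter D = 4.49 ft at depth y = 2.67 ft, the central angle is θ = 2 arccos(1 − 2y/D) = 3.523 rad. Then A = (D²/8)(θ − sin θ) = 9.814 ft² and P = Dθ/2 = 7.908 ft. Hydraulic radius R = A/P = 9.814/7.908 = 1.241 ft. Q_B = (1.486/0.014)·9.814·1.241^(2/3)·√0.01099 = 126.1 ft³/s.
The larger discharge is 126.1 ft³/s and the smaller is 31.76 ft³/s; the ratio is 3.97.

3.97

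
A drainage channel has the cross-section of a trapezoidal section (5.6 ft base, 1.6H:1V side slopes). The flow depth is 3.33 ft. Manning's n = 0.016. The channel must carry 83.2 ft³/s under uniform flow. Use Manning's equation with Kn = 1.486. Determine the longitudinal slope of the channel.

With bottom width b = 5.6 ft and side slope z = 1.6: A = (b + zy)y = (5.6 + 1.6×3.33)×3.33 = 36.39 ft²; P = b + 2y√(1+z²) = 5.6 + 2×3.33×1.887 = 18.17 ft.
Hydraulic radius R = A/P = 36.39/18.17 = 2.003 ft.
From Manning's equation, S = [nQ / (1.486 A R^(2/3))]² = [0.016 × 83.2 / (1.486 × 36.39 × 2.003^(2/3))]² = 0.00024.

S = 0.00024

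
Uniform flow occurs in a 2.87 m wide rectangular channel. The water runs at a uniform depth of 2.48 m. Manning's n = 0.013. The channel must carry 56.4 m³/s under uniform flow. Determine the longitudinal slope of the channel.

Flow area A = b·y = 2.87 × 2.48 = 7.118 m². Wetted perimeter P = b + 2y = 2.87 + 2×2.48 = 7.83 m.
Hydraulic radius R = A/P = 7.118/7.83 = 0.909 m.
From Manning's equation, S = [nQ / (1 A R^(2/3))]² = [0.013 × 56.4 / (1 × 7.118 × 0.909^(2/3))]² = 0.0121.

S = 0.0121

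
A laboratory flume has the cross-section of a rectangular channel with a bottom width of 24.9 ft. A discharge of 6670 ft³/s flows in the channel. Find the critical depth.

y_c = 13.1 ft

For a rectangular channel, critical depth y_c = (q²/g)^(1/3) where q = Q/b = 6670/24.9 = 267.9 ft²/s.
So y_c = (267.9²/32.2)^(1/3) = 13.1 ft.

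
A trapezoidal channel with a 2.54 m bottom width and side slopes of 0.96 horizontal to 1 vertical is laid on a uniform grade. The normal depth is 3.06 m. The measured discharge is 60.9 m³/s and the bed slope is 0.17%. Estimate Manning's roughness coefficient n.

With bottom width b = 2.54 m and side slope z = 0.96: A = (b + zy)y = (2.54 + 0.96×3.06)×3.06 = 16.76 m²; P = b + 2y√(1+z²) = 2.54 + 2×3.06×1.386 = 11.02 m.
Hydraulic radius R = A/P = 16.76/11.02 = 1.52 m.
Rearranging Manning's equation: n = (1/Q) A R^(2/3) S^(1/2) = (1/60.9) × 16.76 × 1.52^(2/3) × √0.0017 = 0.015.

n = 0.015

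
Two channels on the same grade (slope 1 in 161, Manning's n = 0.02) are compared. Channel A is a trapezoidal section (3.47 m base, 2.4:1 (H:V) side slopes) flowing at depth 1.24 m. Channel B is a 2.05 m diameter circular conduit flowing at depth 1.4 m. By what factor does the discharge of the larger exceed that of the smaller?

4.04

Channel A: With bottom width b = 3.47 m and side slope z = 2.4: A = (b + zy)y = (3.47 + 2.4×1.24)×1.24 = 7.993 m²; P = b + 2y√(1+z²) = 3.47 + 2×1.24×2.6 = 9.918 m. Hydraulic radius R = A/P = 7.993/9.918 = 0.8059 m. Q_A = (1/0.02)·7.993·0.8059^(2/3)·√0.006211 = 27.28 m³/s.
Channel B: For a circular section of diameter D = 2.05 m at depth y = 1.4 m, the central angle is θ = 2 arccos(1 − 2y/D) = 3.891 rad. Then A = (D²/8)(θ − sin θ) = 2.402 m² and P = Dθ/2 = 3.988 m. Hydraulic radius R = A/P = 2.402/3.988 = 0.6022 m. Q_B = (1/0.02)·2.402·0.6022^(2/3)·√0.006211 = 6.749 m³/s.
The larger discharge is 27.28 m³/s and the smaller is 6.749 m³/s; the ratio is 4.04.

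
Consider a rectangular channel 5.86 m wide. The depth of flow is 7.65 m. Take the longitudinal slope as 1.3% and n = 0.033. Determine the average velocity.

V = 5.7 m/s

Flow area A = b·y = 5.86 × 7.65 = 44.83 m². Wetted perimeter P = b + 2y = 5.86 + 2×7.65 = 21.16 m.
Hydraulic radius R = A/P = 44.83/21.16 = 2.119 m.
From Manning's equation, V = (1/n) R^(2/3) S^(1/2) = (1/0.033) × 2.119^(2/3) × 0.013^(1/2) = 5.7 m/s.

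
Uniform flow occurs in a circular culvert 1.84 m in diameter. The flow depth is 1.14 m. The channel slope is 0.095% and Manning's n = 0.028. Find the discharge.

Q = 1.23 m³/s

For a circular section of diameter D = 1.84 m at depth y = 1.14 m, the central angle is θ = 2 arccos(1 − 2y/D) = 3.625 rad. Then A = (D²/8)(θ − sin θ) = 1.73 m² and P = Dθ/2 = 3.335 m.
Hydraulic radius R = A/P = 1.73/3.335 = 0.5189 m.
Manning's equation: Q = (1/n) A R^(2/3) S^(1/2) = (1/0.028) × 1.73 × 0.5189^(2/3) × 0.00095^(1/2) = 1.23 m³/s.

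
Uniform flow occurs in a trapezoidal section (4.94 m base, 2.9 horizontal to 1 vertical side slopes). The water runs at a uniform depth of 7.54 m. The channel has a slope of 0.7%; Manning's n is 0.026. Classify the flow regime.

supercritical

With bottom width b = 4.94 m and side slope z = 2.9: A = (b + zy)y = (4.94 + 2.9×7.54)×7.54 = 202.1 m²; P = b + 2y√(1+z²) = 4.94 + 2×7.54×3.068 = 51.2 m.
Hydraulic radius R = A/P = 202.1/51.2 = 3.948 m.
V = (1/n) R^(2/3) √S = (1/0.026) × 3.948^(2/3) × √0.007 = 8.038 m/s. Hydraulic depth D_h = A/T = 202.1/48.67 = 4.153 m.
Froude number Fr = V/√(g·D_h) = 8.038/√(9.81×4.153) = 1.26, which is greater than 1, so the flow is supercritical.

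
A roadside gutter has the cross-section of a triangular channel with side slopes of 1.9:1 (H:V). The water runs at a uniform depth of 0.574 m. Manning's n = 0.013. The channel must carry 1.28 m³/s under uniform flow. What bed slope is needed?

For a triangular section with side slope z = 1.9: A = zy² = 1.9×0.574² = 0.626 m²; P = 2y√(1+z²) = 2×0.574×2.147 = 2.465 m.
Hydraulic radius R = A/P = 0.626/2.465 = 0.254 m.
From Manning's equation, S = [nQ / (1 A R^(2/3))]² = [0.013 × 1.28 / (1 × 0.626 × 0.254^(2/3))]² = 0.00439.

S = 0.00439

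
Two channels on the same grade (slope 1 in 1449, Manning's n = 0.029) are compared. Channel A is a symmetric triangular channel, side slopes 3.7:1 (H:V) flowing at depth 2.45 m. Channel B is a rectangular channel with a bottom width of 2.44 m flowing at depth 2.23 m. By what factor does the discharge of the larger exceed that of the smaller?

Channel A: For a triangular section with side slope z = 3.7: A = zy² = 3.7×2.45² = 22.21 m²; P = 2y√(1+z²) = 2×2.45×3.833 = 18.78 m. Hydraulic radius R = A/P = 22.21/18.78 = 1.183 m. Q_A = (1/0.029)·22.21·1.183^(2/3)·√0.0006901 = 22.5 m³/s.
Channel B: Flow area A = b·y = 2.44 × 2.23 = 5.441 m². Wetted perimeter P = b + 2y = 2.44 + 2×2.23 = 6.9 m. Hydraulic radius R = A/P = 5.441/6.9 = 0.7886 m. Q_B = (1/0.029)·5.441·0.7886^(2/3)·√0.0006901 = 4.207 m³/s.
The larger discharge is 22.5 m³/s and the smaller is 4.207 m³/s; the ratio is 5.35.

5.35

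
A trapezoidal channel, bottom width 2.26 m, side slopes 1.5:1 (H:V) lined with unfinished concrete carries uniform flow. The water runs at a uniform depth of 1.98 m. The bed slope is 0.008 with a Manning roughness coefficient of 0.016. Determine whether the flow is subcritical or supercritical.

supercritical

With bottom width b = 2.26 m and side slope z = 1.5: A = (b + zy)y = (2.26 + 1.5×1.98)×1.98 = 10.36 m²; P = b + 2y√(1+z²) = 2.26 + 2×1.98×1.803 = 9.399 m.
Hydraulic radius R = A/P = 10.36/9.399 = 1.102 m.
V = (1/n) R^(2/3) √S = (1/0.016) × 1.102^(2/3) × √0.008 = 5.963 m/s. Hydraulic depth D_h = A/T = 10.36/8.2 = 1.263 m.
Froude number Fr = V/√(g·D_h) = 5.963/√(9.81×1.263) = 1.69, which is greater than 1, so the flow is supercritical.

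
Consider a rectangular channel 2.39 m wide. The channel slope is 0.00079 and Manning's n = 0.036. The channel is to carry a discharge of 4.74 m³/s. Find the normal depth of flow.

Manning's equation rearranged: A R^(2/3) = nQ / (1·√S) = 0.036 × 4.74 / (√0.00079) = 6.071.
At y = 2.4 m: A R^(2/3) = 4.934 — short.
At y = 3.12 m: A R^(2/3) = 6.765 — over.
At y = 2.85 m: A R^(2/3) = 6.073 — close enough.

y_n = 2.85 m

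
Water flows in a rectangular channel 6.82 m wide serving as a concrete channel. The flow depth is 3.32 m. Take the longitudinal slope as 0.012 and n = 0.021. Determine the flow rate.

Q = 167 m³/s

Flow area A = b·y = 6.82 × 3.32 = 22.64 m². Wetted perimeter P = b + 2y = 6.82 + 2×3.32 = 13.46 m.
Hydraulic radius R = A/P = 22.64/13.46 = 1.682 m.
Manning's equation: Q = (1/n) A R^(2/3) S^(1/2) = (1/0.021) × 22.64 × 1.682^(2/3) × 0.012^(1/2) = 167 m³/s.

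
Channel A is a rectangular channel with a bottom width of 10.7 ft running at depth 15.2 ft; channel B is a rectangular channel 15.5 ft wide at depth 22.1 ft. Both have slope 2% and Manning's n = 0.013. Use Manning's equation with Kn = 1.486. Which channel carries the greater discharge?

channel B

Channel A: Flow area A = b·y = 10.7 × 15.2 = 162.6 ft². Wetted perimeter P = b + 2y = 10.7 + 2×15.2 = 41.1 ft. Hydraulic radius R = A/P = 162.6/41.1 = 3.957 ft. Q_A = (1.486/0.013)·162.6·3.957^(2/3)·√0.02 = 6578 ft³/s.
Channel B: Flow area A = b·y = 15.5 × 22.1 = 342.6 ft². Wetted perimeter P = b + 2y = 15.5 + 2×22.1 = 59.7 ft. Hydraulic radius R = A/P = 342.6/59.7 = 5.738 ft. Q_B = (1.486/0.013)·342.6·5.738^(2/3)·√0.02 = 17750 ft³/s.
Q_A = 6578 ft³/s vs Q_B = 17750 ft³/s, so channel B carries more.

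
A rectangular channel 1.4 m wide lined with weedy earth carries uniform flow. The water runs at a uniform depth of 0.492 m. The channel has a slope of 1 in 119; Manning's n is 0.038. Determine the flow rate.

Flow area A = b·y = 1.4 × 0.492 = 0.6888 m². Wetted perimeter P = b + 2y = 1.4 + 2×0.492 = 2.384 m.
Hydraulic radius R = A/P = 0.6888/2.384 = 0.2889 m.
Manning's equation: Q = (1/n) A R^(2/3) S^(1/2) = (1/0.038) × 0.6888 × 0.2889^(2/3) × 0.008403^(1/2) = 0.726 m³/s.

Q = 0.726 m³/s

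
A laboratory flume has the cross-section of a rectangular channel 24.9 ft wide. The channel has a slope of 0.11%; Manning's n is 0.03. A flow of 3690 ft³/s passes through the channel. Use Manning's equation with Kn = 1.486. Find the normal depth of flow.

Manning's equation rearranged: A R^(2/3) = nQ / (1.486·√S) = 0.03 × 3690 / (1.486 × √0.0011) = 2246.
At y = 25 ft: A R^(2/3) = 2554 — over.
At y = 15.7 ft: A R^(2/3) = 1423 — short.
At y = 22.5 ft: A R^(2/3) = 2244 — matches.

y_n = 22.5 ft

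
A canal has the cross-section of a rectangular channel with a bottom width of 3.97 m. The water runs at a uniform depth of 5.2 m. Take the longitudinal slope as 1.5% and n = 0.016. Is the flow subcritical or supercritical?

Flow area A = b·y = 3.97 × 5.2 = 20.64 m². Wetted perimeter P = b + 2y = 3.97 + 2×5.2 = 14.37 m.
Hydraulic radius R = A/P = 20.64/14.37 = 1.437 m.
V = (1/n) R^(2/3) √S = (1/0.016) × 1.437^(2/3) × √0.015 = 9.746 m/s. Hydraulic depth D_h = A/T = 20.64/3.97 = 5.2 m.
Froude number Fr = V/√(g·D_h) = 9.746/√(9.81×5.2) = 1.36, which is greater than 1, so the flow is supercritical.

supercritical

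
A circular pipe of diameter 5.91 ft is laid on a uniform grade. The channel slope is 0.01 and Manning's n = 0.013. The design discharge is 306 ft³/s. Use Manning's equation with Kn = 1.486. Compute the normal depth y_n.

y_n = 3.83 ft

Manning's equation rearranged: A R^(2/3) = nQ / (1.486·√S) = 0.013 × 306 / (1.486 × √0.01) = 26.77.
Try y = 3.28 ft: A R^(2/3) = 21.15 — too small.
Try y = 3.83 ft: A R^(2/3) = 26.8 — close enough.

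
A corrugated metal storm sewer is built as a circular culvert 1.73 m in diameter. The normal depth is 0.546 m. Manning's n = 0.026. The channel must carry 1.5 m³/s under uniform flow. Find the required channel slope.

For a circular section of diameter D = 1.73 m at depth y = 0.546 m, the central angle is θ = 2 arccos(1 − 2y/D) = 2.386 rad. Then A = (D²/8)(θ − sin θ) = 0.6362 m² and P = Dθ/2 = 2.064 m.
Hydraulic radius R = A/P = 0.6362/2.064 = 0.3082 m.
From Manning's equation, S = [nQ / (1 A R^(2/3))]² = [0.026 × 1.5 / (1 × 0.6362 × 0.3082^(2/3))]² = 0.018.

S = 0.018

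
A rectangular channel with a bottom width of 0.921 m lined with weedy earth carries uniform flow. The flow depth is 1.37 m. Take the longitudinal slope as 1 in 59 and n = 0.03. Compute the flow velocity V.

V = 2.13 m/s

Flow area A = b·y = 0.921 × 1.37 = 1.262 m². Wetted perimeter P = b + 2y = 0.921 + 2×1.37 = 3.661 m.
Hydraulic radius R = A/P = 1.262/3.661 = 0.3447 m.
From Manning's equation, V = (1/n) R^(2/3) S^(1/2) = (1/0.03) × 0.3447^(2/3) × 0.01695^(1/2) = 2.13 m/s.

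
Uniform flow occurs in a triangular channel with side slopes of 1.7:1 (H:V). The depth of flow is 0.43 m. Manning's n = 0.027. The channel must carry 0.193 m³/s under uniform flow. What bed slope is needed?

S = 0.0026

For a triangular section with side slope z = 1.7: A = zy² = 1.7×0.43² = 0.3143 m²; P = 2y√(1+z²) = 2×0.43×1.972 = 1.696 m.
Hydraulic radius R = A/P = 0.3143/1.696 = 0.1853 m.
From Manning's equation, S = [nQ / (1 A R^(2/3))]² = [0.027 × 0.193 / (1 × 0.3143 × 0.1853^(2/3))]² = 0.0026.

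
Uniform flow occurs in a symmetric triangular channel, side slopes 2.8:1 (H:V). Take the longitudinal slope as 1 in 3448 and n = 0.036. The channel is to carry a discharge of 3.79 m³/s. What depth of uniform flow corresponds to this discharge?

Manning's equation rearranged: A R^(2/3) = nQ / (1·√S) = 0.036 × 3.79 / (√0.00029) = 8.012.
At y = 2.16 m: A R^(2/3) = 13.21 — over.
At y = 1.79 m: A R^(2/3) = 8.005 — close enough.

y_n = 1.79 m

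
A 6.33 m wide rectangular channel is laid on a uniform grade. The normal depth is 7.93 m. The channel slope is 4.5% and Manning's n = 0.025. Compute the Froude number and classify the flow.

supercritical

Flow area A = b·y = 6.33 × 7.93 = 50.2 m². Wetted perimeter P = b + 2y = 6.33 + 2×7.93 = 22.19 m.
Hydraulic radius R = A/P = 50.2/22.19 = 2.262 m.
V = (1/n) R^(2/3) √S = (1/0.025) × 2.262^(2/3) × √0.045 = 14.62 m/s. Hydraulic depth D_h = A/T = 50.2/6.33 = 7.93 m.
Froude number Fr = V/√(g·D_h) = 14.62/√(9.81×7.93) = 1.66, which is greater than 1, so the flow is supercritical.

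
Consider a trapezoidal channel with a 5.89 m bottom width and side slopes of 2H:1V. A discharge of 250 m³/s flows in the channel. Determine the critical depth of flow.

At critical depth, Q² T / (g A³) = 1, i.e. A³/T = Q²/g = 250²/9.81 = 6371.
Trying y = 4.25 m: A³/T = 9993 — over.
Trying y = 2.85 m: A³/T = 2084 — short.
Trying y = 3.8 m: A³/T = 6387 — close enough.

y_c = 3.8 m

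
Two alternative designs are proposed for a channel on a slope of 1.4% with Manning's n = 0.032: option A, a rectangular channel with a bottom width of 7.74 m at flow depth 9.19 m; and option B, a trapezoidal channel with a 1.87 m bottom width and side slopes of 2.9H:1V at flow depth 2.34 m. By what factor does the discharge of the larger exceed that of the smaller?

Channel A: Flow area A = b·y = 7.74 × 9.19 = 71.13 m². Wetted perimeter P = b + 2y = 7.74 + 2×9.19 = 26.12 m. Hydraulic radius R = A/P = 71.13/26.12 = 2.723 m. Q_A = (1/0.032)·71.13·2.723^(2/3)·√0.014 = 512.9 m³/s.
Channel B: With bottom width b = 1.87 m and side slope z = 2.9: A = (b + zy)y = (1.87 + 2.9×2.34)×2.34 = 20.26 m²; P = b + 2y√(1+z²) = 1.87 + 2×2.34×3.068 = 16.23 m. Hydraulic radius R = A/P = 20.26/16.23 = 1.248 m. Q_B = (1/0.032)·20.26·1.248^(2/3)·√0.014 = 86.83 m³/s.
The larger discharge is 512.9 m³/s and the smaller is 86.83 m³/s; the ratio is 5.91.

5.91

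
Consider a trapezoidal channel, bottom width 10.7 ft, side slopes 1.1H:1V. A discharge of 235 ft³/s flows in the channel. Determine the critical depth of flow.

y_c = 2.27 ft

At critical depth, Q² T / (g A³) = 1, i.e. A³/T = Q²/g = 235²/32.2 = 1715.
Try y = 1.87 ft: A³/T = 916.4 — short.
Try y = 2.27 ft: A³/T = 1713 — ≈ 1715.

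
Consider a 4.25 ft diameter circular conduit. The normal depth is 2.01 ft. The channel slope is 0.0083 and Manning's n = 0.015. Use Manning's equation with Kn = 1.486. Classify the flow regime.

supercritical

For a circular section of diameter D = 4.25 ft at depth y = 2.01 ft, the central angle is θ = 2 arccos(1 − 2y/D) = 3.033 rad. Then A = (D²/8)(θ − sin θ) = 6.605 ft² and P = Dθ/2 = 6.446 ft.
Hydraulic radius R = A/P = 6.605/6.446 = 1.025 ft.
V = (1.486/n) R^(2/3) √S = (1.486/0.015) × 1.025^(2/3) × √0.0083 = 9.173 ft/s. Hydraulic depth D_h = A/T = 6.605/4.244 = 1.556 ft.
Froude number Fr = V/√(g·D_h) = 9.173/√(32.2×1.556) = 1.3, which is greater than 1, so the flow is supercritical.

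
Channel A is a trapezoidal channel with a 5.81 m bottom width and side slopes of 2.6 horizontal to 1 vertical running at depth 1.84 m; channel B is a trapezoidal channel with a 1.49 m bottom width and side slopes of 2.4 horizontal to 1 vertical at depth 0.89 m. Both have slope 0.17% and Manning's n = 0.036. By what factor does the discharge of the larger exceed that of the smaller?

10.5

Channel A: With bottom width b = 5.81 m and side slope z = 2.6: A = (b + zy)y = (5.81 + 2.6×1.84)×1.84 = 19.49 m²; P = b + 2y√(1+z²) = 5.81 + 2×1.84×2.786 = 16.06 m. Hydraulic radius R = A/P = 19.49/16.06 = 1.214 m. Q_A = (1/0.036)·19.49·1.214^(2/3)·√0.0017 = 25.4 m³/s.
Channel B: With bottom width b = 1.49 m and side slope z = 2.4: A = (b + zy)y = (1.49 + 2.4×0.89)×0.89 = 3.227 m²; P = b + 2y√(1+z²) = 1.49 + 2×0.89×2.6 = 6.118 m. Hydraulic radius R = A/P = 3.227/6.118 = 0.5275 m. Q_B = (1/0.036)·3.227·0.5275^(2/3)·√0.0017 = 2.413 m³/s.
The larger discharge is 25.4 m³/s and the smaller is 2.413 m³/s; the ratio is 10.5.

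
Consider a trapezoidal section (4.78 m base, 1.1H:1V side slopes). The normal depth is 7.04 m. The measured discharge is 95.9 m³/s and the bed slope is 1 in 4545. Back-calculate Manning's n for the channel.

With bottom width b = 4.78 m and side slope z = 1.1: A = (b + zy)y = (4.78 + 1.1×7.04)×7.04 = 88.17 m²; P = b + 2y√(1+z²) = 4.78 + 2×7.04×1.487 = 25.71 m.
Hydraulic radius R = A/P = 88.17/25.71 = 3.429 m.
Rearranging Manning's equation: n = (1/Q) A R^(2/3) S^(1/2) = (1/95.9) × 88.17 × 3.429^(2/3) × √0.00022 = 0.031.

n = 0.031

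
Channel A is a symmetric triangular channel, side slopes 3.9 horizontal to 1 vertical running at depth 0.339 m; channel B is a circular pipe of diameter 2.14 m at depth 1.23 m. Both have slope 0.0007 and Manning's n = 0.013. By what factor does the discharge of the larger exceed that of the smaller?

Channel A: For a triangular section with side slope z = 3.9: A = zy² = 3.9×0.339² = 0.4482 m²; P = 2y√(1+z²) = 2×0.339×4.026 = 2.73 m. Hydraulic radius R = A/P = 0.4482/2.73 = 0.1642 m. Q_A = (1/0.013)·0.4482·0.1642^(2/3)·√0.0007 = 0.2735 m³/s.
Channel B: For a circular section of diameter D = 2.14 m at depth y = 1.23 m, the central angle is θ = 2 arccos(1 − 2y/D) = 3.442 rad. Then A = (D²/8)(θ − sin θ) = 2.14 m² and P = Dθ/2 = 3.683 m. Hydraulic radius R = A/P = 2.14/3.683 = 0.581 m. Q_B = (1/0.013)·2.14·0.581^(2/3)·√0.0007 = 3.032 m³/s.
The larger discharge is 3.032 m³/s and the smaller is 0.2735 m³/s; the ratio is 11.1.

11.1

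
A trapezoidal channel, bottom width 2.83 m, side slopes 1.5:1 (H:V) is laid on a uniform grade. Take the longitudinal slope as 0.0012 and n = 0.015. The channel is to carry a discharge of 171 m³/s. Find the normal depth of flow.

Manning's equation rearranged: A R^(2/3) = nQ / (1·√S) = 0.015 × 171 / (√0.0012) = 74.05.
At y = 4.04 m: A R^(2/3) = 58.23 — too small.
At y = 5.37 m: A R^(2/3) = 111.5 — too large.
At y = 4.49 m: A R^(2/3) = 73.92 — close enough.

y_n = 4.49 m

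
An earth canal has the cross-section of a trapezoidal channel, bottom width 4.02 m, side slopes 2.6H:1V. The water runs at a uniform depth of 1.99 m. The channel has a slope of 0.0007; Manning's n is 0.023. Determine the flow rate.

With bottom width b = 4.02 m and side slope z = 2.6: A = (b + zy)y = (4.02 + 2.6×1.99)×1.99 = 18.3 m²; P = b + 2y√(1+z²) = 4.02 + 2×1.99×2.786 = 15.11 m.
Hydraulic radius R = A/P = 18.3/15.11 = 1.211 m.
Manning's equation: Q = (1/n) A R^(2/3) S^(1/2) = (1/0.023) × 18.3 × 1.211^(2/3) × 0.0007^(1/2) = 23.9 m³/s.

Q = 23.9 m³/s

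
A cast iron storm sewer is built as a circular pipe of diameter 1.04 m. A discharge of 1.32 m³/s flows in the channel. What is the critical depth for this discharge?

y_c = 0.654 m

At critical depth, Q² T / (g A³) = 1, i.e. A³/T = Q²/g = 1.32²/9.81 = 0.1776.
Trying y = 0.479 m: A³/T = 0.05383 — too small.
Trying y = 0.796 m: A³/T = 0.3853 — too large.
Trying y = 0.654 m: A³/T = 0.1772 — ≈ 0.1776.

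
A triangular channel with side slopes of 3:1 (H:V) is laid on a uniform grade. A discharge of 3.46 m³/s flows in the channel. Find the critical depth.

y_c = 0.77 m

At critical depth, Q² T / (g A³) = 1, i.e. A³/T = Q²/g = 3.46²/9.81 = 1.22.
Try y = 0.887 m: A³/T = 2.471 — over.
Try y = 0.77 m: A³/T = 1.218 — ≈ 1.22.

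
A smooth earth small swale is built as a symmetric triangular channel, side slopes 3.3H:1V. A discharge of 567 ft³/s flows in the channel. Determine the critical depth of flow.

At critical depth, Q² T / (g A³) = 1, i.e. A³/T = Q²/g = 567²/32.2 = 9984.
Trying y = 3.9 ft: A³/T = 4913 — too small.
Trying y = 5.32 ft: A³/T = 23200 — too large.
Trying y = 4.49 ft: A³/T = 9936 — matches.

y_c = 4.49 ft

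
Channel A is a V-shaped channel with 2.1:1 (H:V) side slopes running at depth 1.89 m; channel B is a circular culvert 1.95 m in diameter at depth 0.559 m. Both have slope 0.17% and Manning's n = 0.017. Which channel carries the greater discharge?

Channel A: For a triangular section with side slope z = 2.1: A = zy² = 2.1×1.89² = 7.501 m²; P = 2y√(1+z²) = 2×1.89×2.326 = 8.792 m. Hydraulic radius R = A/P = 7.501/8.792 = 0.8532 m. Q_A = (1/0.017)·7.501·0.8532^(2/3)·√0.0017 = 16.37 m³/s.
Channel B: For a circular section of diameter D = 1.95 m at depth y = 0.559 m, the central angle is θ = 2 arccos(1 − 2y/D) = 2.26 rad. Then A = (D²/8)(θ − sin θ) = 0.7074 m² and P = Dθ/2 = 2.203 m. Hydraulic radius R = A/P = 0.7074/2.203 = 0.321 m. Q_B = (1/0.017)·0.7074·0.321^(2/3)·√0.0017 = 0.8044 m³/s.
Q_A = 16.37 m³/s vs Q_B = 0.8044 m³/s, so channel A carries more.

channel A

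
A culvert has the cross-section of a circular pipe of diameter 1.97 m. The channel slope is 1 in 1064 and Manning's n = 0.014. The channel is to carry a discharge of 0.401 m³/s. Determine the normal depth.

Manning's equation rearranged: A R^(2/3) = nQ / (1·√S) = 0.014 × 0.401 / (√0.0009398) = 0.1831.
Try y = 0.491 m: A R^(2/3) = 0.2588 — high.
Try y = 0.36 m: A R^(2/3) = 0.1386 — low.
Try y = 0.413 m: A R^(2/3) = 0.1831 — matches.

y_n = 0.413 m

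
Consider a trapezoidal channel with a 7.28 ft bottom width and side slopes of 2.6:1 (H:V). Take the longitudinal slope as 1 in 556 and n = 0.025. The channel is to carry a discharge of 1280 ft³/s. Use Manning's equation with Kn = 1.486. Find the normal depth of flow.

Manning's equation rearranged: A R^(2/3) = nQ / (1.486·√S) = 0.025 × 1280 / (1.486 × √0.001799) = 507.8.
Try y = 5.51 ft: A R^(2/3) = 255 — too small.
Try y = 8.87 ft: A R^(2/3) = 760.2 — too large.
Try y = 7.46 ft: A R^(2/3) = 507.7 — matches.

y_n = 7.46 ft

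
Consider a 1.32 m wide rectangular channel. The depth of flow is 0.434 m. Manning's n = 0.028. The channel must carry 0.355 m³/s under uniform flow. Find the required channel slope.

S = 0.0018

Flow area A = b·y = 1.32 × 0.434 = 0.5729 m². Wetted perimeter P = b + 2y = 1.32 + 2×0.434 = 2.188 m.
Hydraulic radius R = A/P = 0.5729/2.188 = 0.2618 m.
From Manning's equation, S = [nQ / (1 A R^(2/3))]² = [0.028 × 0.355 / (1 × 0.5729 × 0.2618^(2/3))]² = 0.0018.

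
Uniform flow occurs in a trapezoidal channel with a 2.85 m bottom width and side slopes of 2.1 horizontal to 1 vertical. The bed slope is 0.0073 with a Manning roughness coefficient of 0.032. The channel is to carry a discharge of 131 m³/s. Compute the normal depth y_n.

Manning's equation rearranged: A R^(2/3) = nQ / (1·√S) = 0.032 × 131 / (√0.0073) = 49.06.
At y = 2.36 m: A R^(2/3) = 22.3 — low.
At y = 3.35 m: A R^(2/3) = 48.94 — matches.

y_n = 3.35 m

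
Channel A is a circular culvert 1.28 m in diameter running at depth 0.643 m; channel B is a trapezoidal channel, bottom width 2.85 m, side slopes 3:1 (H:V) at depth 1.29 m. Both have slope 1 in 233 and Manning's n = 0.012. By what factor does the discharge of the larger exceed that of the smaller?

Channel A: For a circular section of diameter D = 1.28 m at depth y = 0.643 m, the central angle is θ = 2 arccos(1 − 2y/D) = 3.151 rad. Then A = (D²/8)(θ − sin θ) = 0.6472 m² and P = Dθ/2 = 2.017 m. Hydraulic radius R = A/P = 0.6472/2.017 = 0.321 m. Q_A = (1/0.012)·0.6472·0.321^(2/3)·√0.004292 = 1.656 m³/s.
Channel B: With bottom width b = 2.85 m and side slope z = 3: A = (b + zy)y = (2.85 + 3×1.29)×1.29 = 8.669 m²; P = b + 2y√(1+z²) = 2.85 + 2×1.29×3.162 = 11.01 m. Hydraulic radius R = A/P = 8.669/11.01 = 0.7875 m. Q_B = (1/0.012)·8.669·0.7875^(2/3)·√0.004292 = 40.36 m³/s.
The larger discharge is 40.36 m³/s and the smaller is 1.656 m³/s; the ratio is 24.4.

24.4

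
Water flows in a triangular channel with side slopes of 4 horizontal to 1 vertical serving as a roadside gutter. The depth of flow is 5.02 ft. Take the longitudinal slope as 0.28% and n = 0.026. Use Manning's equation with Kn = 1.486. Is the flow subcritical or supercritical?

For a triangular section with side slope z = 4: A = zy² = 4×5.02² = 100.8 ft²; P = 2y√(1+z²) = 2×5.02×4.123 = 41.4 ft.
Hydraulic radius R = A/P = 100.8/41.4 = 2.435 ft.
V = (1.486/n) R^(2/3) √S = (1.486/0.026) × 2.435^(2/3) × √0.0028 = 5.474 ft/s. Hydraulic depth D_h = A/T = 100.8/40.16 = 2.51 ft.
Froude number Fr = V/√(g·D_h) = 5.474/√(32.2×2.51) = 0.609, which is less than 1, so the flow is subcritical.

subcritical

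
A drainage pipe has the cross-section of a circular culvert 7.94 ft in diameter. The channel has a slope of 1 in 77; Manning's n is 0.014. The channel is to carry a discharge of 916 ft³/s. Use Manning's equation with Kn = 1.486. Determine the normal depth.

y_n = 6.29 ft

Manning's equation rearranged: A R^(2/3) = nQ / (1.486·√S) = 0.014 × 916 / (1.486 × √0.01299) = 75.73.
Try y = 5.07 ft: A R^(2/3) = 57.66 — low.
Try y = 7.38 ft: A R^(2/3) = 84.08 — high.
Try y = 6.29 ft: A R^(2/3) = 75.7 — matches.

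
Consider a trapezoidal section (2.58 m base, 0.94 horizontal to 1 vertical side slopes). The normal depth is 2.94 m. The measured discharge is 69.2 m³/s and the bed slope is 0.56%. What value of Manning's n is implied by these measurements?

With bottom width b = 2.58 m and side slope z = 0.94: A = (b + zy)y = (2.58 + 0.94×2.94)×2.94 = 15.71 m²; P = b + 2y√(1+z²) = 2.58 + 2×2.94×1.372 = 10.65 m.
Hydraulic radius R = A/P = 15.71/10.65 = 1.475 m.
Rearranging Manning's equation: n = (1/Q) A R^(2/3) S^(1/2) = (1/69.2) × 15.71 × 1.475^(2/3) × √0.0056 = 0.022.

n = 0.022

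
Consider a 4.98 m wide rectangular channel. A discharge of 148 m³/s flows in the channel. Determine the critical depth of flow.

For a rectangular channel, critical depth y_c = (q²/g)^(1/3) where q = Q/b = 148/4.98 = 29.72 m²/s.
So y_c = (29.72²/9.81)^(1/3) = 4.48 m.

y_c = 4.48 m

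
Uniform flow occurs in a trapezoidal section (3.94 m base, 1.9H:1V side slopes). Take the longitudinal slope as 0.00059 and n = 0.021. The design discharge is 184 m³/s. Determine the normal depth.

Manning's equation rearranged: A R^(2/3) = nQ / (1·√S) = 0.021 × 184 / (√0.00059) = 159.1.
At y = 6.55 m: A R^(2/3) = 240.1 — too large.
At y = 4.51 m: A R^(2/3) = 101.7 — too small.
At y = 5.49 m: A R^(2/3) = 159.2 — matches.

y_n = 5.49 m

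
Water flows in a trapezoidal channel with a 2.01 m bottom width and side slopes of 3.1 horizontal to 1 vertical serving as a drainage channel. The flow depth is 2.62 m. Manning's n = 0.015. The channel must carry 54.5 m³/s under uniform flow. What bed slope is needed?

With bottom width b = 2.01 m and side slope z = 3.1: A = (b + zy)y = (2.01 + 3.1×2.62)×2.62 = 26.55 m²; P = b + 2y√(1+z²) = 2.01 + 2×2.62×3.257 = 19.08 m.
Hydraulic radius R = A/P = 26.55/19.08 = 1.391 m.
From Manning's equation, S = [nQ / (1 A R^(2/3))]² = [0.015 × 54.5 / (1 × 26.55 × 1.391^(2/3))]² = 0.000611.

S = 0.000611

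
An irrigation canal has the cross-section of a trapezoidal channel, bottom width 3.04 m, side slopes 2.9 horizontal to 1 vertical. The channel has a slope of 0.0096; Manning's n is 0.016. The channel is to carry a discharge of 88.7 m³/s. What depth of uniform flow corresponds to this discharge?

Manning's equation rearranged: A R^(2/3) = nQ / (1·√S) = 0.016 × 88.7 / (√0.0096) = 14.48.
Trying y = 2.07 m: A R^(2/3) = 21.01 — high.
Trying y = 1.31 m: A R^(2/3) = 7.777 — low.
Trying y = 1.75 m: A R^(2/3) = 14.49 — close enough.

y_n = 1.75 m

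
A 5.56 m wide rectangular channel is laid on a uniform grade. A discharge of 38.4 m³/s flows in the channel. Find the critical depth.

For a rectangular channel, critical depth y_c = (q²/g)^(1/3) where q = Q/b = 38.4/5.56 = 6.906 m²/s.
So y_c = (6.906²/9.81)^(1/3) = 1.69 m.

y_c = 1.69 m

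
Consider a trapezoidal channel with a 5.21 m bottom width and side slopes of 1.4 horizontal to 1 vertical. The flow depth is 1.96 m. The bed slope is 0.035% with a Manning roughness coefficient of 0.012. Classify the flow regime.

With bottom width b = 5.21 m and side slope z = 1.4: A = (b + zy)y = (5.21 + 1.4×1.96)×1.96 = 15.59 m²; P = b + 2y√(1+z²) = 5.21 + 2×1.96×1.72 = 11.95 m.
Hydraulic radius R = A/P = 15.59/11.95 = 1.304 m.
V = (1/n) R^(2/3) √S = (1/0.012) × 1.304^(2/3) × √0.00035 = 1.861 m/s. Hydraulic depth D_h = A/T = 15.59/10.7 = 1.457 m.
Froude number Fr = V/√(g·D_h) = 1.861/√(9.81×1.457) = 0.492, which is less than 1, so the flow is subcritical.

subcritical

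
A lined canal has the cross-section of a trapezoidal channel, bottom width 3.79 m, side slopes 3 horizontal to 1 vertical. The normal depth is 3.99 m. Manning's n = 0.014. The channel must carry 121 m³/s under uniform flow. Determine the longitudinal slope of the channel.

S = 0.000259

With bottom width b = 3.79 m and side slope z = 3: A = (b + zy)y = (3.79 + 3×3.99)×3.99 = 62.88 m²; P = b + 2y√(1+z²) = 3.79 + 2×3.99×3.162 = 29.02 m.
Hydraulic radius R = A/P = 62.88/29.02 = 2.166 m.
From Manning's equation, S = [nQ / (1 A R^(2/3))]² = [0.014 × 121 / (1 × 62.88 × 2.166^(2/3))]² = 0.000259.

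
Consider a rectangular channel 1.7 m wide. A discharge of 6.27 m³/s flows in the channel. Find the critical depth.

y_c = 1.12 m

For a rectangular channel, critical depth y_c = (q²/g)^(1/3) where q = Q/b = 6.27/1.7 = 3.688 m²/s.
So y_c = (3.688²/9.81)^(1/3) = 1.12 m.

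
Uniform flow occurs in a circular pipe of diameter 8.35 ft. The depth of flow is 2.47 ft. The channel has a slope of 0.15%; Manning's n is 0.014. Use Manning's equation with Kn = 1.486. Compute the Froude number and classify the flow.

subcritical

For a circular section of diameter D = 8.35 ft at depth y = 2.47 ft, the central angle is θ = 2 arccos(1 − 2y/D) = 2.3 rad. Then A = (D²/8)(θ − sin θ) = 13.55 ft² and P = Dθ/2 = 9.603 ft.
Hydraulic radius R = A/P = 13.55/9.603 = 1.411 ft.
V = (1.486/n) R^(2/3) √S = (1.486/0.014) × 1.411^(2/3) × √0.0015 = 5.171 ft/s. Hydraulic depth D_h = A/T = 13.55/7.622 = 1.778 ft.
Froude number Fr = V/√(g·D_h) = 5.171/√(32.2×1.778) = 0.684, which is less than 1, so the flow is subcritical.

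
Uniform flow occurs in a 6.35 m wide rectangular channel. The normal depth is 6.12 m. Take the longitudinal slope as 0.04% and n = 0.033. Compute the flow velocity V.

Flow area A = b·y = 6.35 × 6.12 = 38.86 m². Wetted perimeter P = b + 2y = 6.35 + 2×6.12 = 18.59 m.
Hydraulic radius R = A/P = 38.86/18.59 = 2.09 m.
From Manning's equation, V = (1/n) R^(2/3) S^(1/2) = (1/0.033) × 2.09^(2/3) × 0.0004^(1/2) = 0.991 m/s.

V = 0.991 m/s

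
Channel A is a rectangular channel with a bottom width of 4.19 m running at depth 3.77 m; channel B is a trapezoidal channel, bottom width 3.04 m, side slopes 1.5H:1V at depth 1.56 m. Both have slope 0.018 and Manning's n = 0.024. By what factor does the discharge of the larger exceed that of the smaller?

2.34

Channel A: Flow area A = b·y = 4.19 × 3.77 = 15.8 m². Wetted perimeter P = b + 2y = 4.19 + 2×3.77 = 11.73 m. Hydraulic radius R = A/P = 15.8/11.73 = 1.347 m. Q_A = (1/0.024)·15.8·1.347^(2/3)·√0.018 = 107.7 m³/s.
Channel B: With bottom width b = 3.04 m and side slope z = 1.5: A = (b + zy)y = (3.04 + 1.5×1.56)×1.56 = 8.393 m²; P = b + 2y√(1+z²) = 3.04 + 2×1.56×1.803 = 8.665 m. Hydraulic radius R = A/P = 8.393/8.665 = 0.9686 m. Q_B = (1/0.024)·8.393·0.9686^(2/3)·√0.018 = 45.93 m³/s.
The larger discharge is 107.7 m³/s and the smaller is 45.93 m³/s; the ratio is 2.34.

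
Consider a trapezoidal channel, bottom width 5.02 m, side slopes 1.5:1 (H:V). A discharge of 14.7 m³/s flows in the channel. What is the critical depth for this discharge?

y_c = 0.872 m

At critical depth, Q² T / (g A³) = 1, i.e. A³/T = Q²/g = 14.7²/9.81 = 22.03.
Try y = 0.695 m: A³/T = 10.53 — too small.
Try y = 0.983 m: A³/T = 32.65 — too large.
Try y = 0.872 m: A³/T = 22 — matches.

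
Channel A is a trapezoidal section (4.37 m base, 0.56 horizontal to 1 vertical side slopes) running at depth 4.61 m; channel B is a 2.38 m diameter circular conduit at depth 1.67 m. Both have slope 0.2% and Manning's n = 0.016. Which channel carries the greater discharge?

Channel A: With bottom width b = 4.37 m and side slope z = 0.56: A = (b + zy)y = (4.37 + 0.56×4.61)×4.61 = 32.05 m²; P = b + 2y√(1+z²) = 4.37 + 2×4.61×1.146 = 14.94 m. Hydraulic radius R = A/P = 32.05/14.94 = 2.145 m. Q_A = (1/0.016)·32.05·2.145^(2/3)·√0.002 = 149 m³/s.
Channel B: For a circular section of diameter D = 2.38 m at depth y = 1.67 m, the central angle is θ = 2 arccos(1 − 2y/D) = 3.972 rad. Then A = (D²/8)(θ − sin θ) = 3.335 m² and P = Dθ/2 = 4.727 m. Hydraulic radius R = A/P = 3.335/4.727 = 0.7056 m. Q_B = (1/0.016)·3.335·0.7056^(2/3)·√0.002 = 7.388 m³/s.
Q_A = 149 m³/s vs Q_B = 7.388 m³/s, so channel A carries more.

channel A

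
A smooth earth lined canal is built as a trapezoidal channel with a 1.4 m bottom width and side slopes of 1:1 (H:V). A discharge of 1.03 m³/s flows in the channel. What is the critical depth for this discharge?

y_c = 0.349 m

At critical depth, Q² T / (g A³) = 1, i.e. A³/T = Q²/g = 1.03²/9.81 = 0.1081.
At y = 0.38 m: A³/T = 0.1433 — over.
At y = 0.298 m: A³/T = 0.06491 — short.
At y = 0.349 m: A³/T = 0.1084 — ≈ 0.1081.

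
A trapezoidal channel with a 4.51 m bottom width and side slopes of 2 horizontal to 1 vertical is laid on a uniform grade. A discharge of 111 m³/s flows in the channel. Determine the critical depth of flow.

y_c = 2.7 m

At critical depth, Q² T / (g A³) = 1, i.e. A³/T = Q²/g = 111²/9.81 = 1256.
At y = 2.09 m: A³/T = 465.5 — too small.
At y = 2.7 m: A³/T = 1251 — matches.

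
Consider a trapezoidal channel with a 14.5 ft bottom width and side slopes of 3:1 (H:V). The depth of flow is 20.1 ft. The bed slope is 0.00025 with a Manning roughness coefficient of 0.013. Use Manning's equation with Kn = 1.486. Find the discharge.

Q = 13100 ft³/s

With bottom width b = 14.5 ft and side slope z = 3: A = (b + zy)y = (14.5 + 3×20.1)×20.1 = 1503 ft²; P = b + 2y√(1+z²) = 14.5 + 2×20.1×3.162 = 141.6 ft.
Hydraulic radius R = A/P = 1503/141.6 = 10.62 ft.
Manning's equation: Q = (1.486/n) A R^(2/3) S^(1/2) = (1.486/0.013) × 1503 × 10.62^(2/3) × 0.00025^(1/2) = 13100 ft³/s.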